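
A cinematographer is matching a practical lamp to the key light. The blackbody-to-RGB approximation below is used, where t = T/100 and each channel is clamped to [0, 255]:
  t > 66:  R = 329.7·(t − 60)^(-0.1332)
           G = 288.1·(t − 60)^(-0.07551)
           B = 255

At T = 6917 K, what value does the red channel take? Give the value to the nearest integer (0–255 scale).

t = 6917/100 = 69.17; the t > 66 branch applies.
R = 329.7·(69.17 − 60)^(-0.1332) = 329.7·9.17^(-0.1332) = 329.7·0.74441 = 245.432.
Rounded: 245.

245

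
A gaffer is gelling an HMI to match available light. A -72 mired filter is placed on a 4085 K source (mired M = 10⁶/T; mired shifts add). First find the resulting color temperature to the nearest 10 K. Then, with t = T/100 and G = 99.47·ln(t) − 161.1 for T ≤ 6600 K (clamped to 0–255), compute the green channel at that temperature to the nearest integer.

243

M_in = 10⁶/4085 = 244.80; M_out = 244.80 + (-72) = 172.80.
T_out = 10⁶/172.80 = 5787.1 K → 5790 K; t = 57.9.
G = 99.47·ln 57.9 − 161.1 = 99.47·4.0587 − 161.1 = 242.621.
Rounded: 243.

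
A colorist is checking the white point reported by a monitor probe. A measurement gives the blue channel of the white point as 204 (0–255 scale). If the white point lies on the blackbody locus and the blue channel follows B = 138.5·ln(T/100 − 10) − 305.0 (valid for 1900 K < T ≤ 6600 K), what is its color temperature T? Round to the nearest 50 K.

4950 K

ln(t − 10) = (204 + 305.0) / 138.5 = 3.6751.
t − 10 = e^3.6751 = 39.452, so t = 49.452.
T = 100·t = 4945 K → 4950 K to the nearest 50 K.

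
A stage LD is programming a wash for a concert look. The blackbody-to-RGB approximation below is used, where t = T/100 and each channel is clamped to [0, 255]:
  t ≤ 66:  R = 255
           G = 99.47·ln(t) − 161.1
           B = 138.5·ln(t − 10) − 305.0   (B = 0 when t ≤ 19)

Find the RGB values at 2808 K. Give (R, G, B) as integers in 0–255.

(255, 171, 96)

t = 2808/100 = 28.08; the t ≤ 66 branch applies.
R = 255 by definition for t ≤ 66.
G = 99.47·ln 28.08 − 161.1 = 99.47·3.3351 − 161.1 = 170.638.
B = 138.5·ln(28.08 − 10) − 305.0 = 138.5·ln 18.08 − 305.0 = 138.5·2.8948 − 305.0 = 95.931.
Rounded: (255, 171, 96).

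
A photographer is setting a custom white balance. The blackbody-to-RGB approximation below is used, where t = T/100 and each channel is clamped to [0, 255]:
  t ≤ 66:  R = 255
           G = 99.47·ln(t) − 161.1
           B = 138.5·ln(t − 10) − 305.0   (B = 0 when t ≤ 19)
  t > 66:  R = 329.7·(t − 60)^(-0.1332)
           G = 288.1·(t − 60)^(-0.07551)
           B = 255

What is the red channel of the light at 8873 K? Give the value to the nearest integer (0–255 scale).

211

t = 8873/100 = 88.73; the t > 66 branch applies.
R = 329.7·(88.73 − 60)^(-0.1332) = 329.7·28.73^(-0.1332) = 329.7·0.63937 = 210.799.
Rounded: 211.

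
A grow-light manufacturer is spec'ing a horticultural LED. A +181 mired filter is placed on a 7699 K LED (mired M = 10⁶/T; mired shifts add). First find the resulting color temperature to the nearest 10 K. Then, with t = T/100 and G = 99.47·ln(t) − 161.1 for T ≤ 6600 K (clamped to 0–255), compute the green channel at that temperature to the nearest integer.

M_in = 10⁶/7699 = 129.89; M_out = 129.89 + (+181) = 310.89.
T_out = 10⁶/310.89 = 3216.6 K → 3220 K; t = 32.2.
G = 99.47·ln 32.2 − 161.1 = 99.47·3.4720 − 161.1 = 184.257.
Rounded: 184.

184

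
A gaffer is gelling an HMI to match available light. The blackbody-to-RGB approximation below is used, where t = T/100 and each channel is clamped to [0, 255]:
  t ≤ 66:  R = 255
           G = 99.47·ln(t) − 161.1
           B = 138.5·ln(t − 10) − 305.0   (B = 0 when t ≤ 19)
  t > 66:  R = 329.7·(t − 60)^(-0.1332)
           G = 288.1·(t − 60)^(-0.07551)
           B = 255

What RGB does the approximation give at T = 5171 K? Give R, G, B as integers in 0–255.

R=255, G=231, B=212

t = 5171/100 = 51.71; the t ≤ 66 branch applies.
R = 255 by definition for t ≤ 66.
G = 99.47·ln 51.71 − 161.1 = 99.47·3.9457 − 161.1 = 231.374.
B = 138.5·ln(51.71 − 10) − 305.0 = 138.5·ln 41.71 − 305.0 = 138.5·3.7307 − 305.0 = 211.708.
Rounded: (255, 231, 212).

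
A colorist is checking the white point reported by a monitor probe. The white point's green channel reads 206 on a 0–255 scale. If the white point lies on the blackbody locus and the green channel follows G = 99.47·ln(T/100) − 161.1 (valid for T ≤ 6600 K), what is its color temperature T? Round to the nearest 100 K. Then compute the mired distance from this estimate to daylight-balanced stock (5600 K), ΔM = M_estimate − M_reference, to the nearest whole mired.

+71 mireds

ln t = (206 + 161.1) / 99.47 = 3.6906.
t = e^3.6906 = 40.067.
T = 100·t = 4007 K → 4000 K to the nearest 100 K.
M_estimate = 10⁶/4000 = 250.00; M_reference = 10⁶/5600 = 178.57.
ΔM = 250.00 − 178.57 = 71.43 → +71 mireds.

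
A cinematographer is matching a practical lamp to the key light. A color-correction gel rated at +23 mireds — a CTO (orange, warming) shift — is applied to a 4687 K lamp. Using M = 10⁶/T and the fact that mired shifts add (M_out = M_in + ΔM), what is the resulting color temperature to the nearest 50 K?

4250 K

M_in = 10⁶/4687 = 213.36 mireds.
M_out = 213.36 + (+23) = 236.36 mireds.
T_out = 10⁶/236.36 = 4230.9 K → 4250 K.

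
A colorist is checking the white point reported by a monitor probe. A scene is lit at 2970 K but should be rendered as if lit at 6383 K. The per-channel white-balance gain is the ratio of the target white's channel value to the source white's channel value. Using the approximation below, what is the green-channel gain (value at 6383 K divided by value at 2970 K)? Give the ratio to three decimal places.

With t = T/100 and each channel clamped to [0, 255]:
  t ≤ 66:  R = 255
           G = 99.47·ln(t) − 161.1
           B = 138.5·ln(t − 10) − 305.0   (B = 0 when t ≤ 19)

1.432

At 2970 K (t = 29.7):
  G = 99.47·ln 29.7 − 161.1 = 99.47·3.3911 − 161.1 = 176.217.
At 6383 K (t = 63.83):
  G = 99.47·ln 63.83 − 161.1 = 99.47·4.1562 − 161.1 = 252.320.
Gain = 252.320 / 176.217 = 1.4319 → 1.432.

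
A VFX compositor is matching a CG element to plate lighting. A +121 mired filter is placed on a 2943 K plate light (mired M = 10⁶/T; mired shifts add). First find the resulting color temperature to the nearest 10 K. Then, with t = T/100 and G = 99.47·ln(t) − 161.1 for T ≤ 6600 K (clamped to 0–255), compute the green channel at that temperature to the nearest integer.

145

M_in = 10⁶/2943 = 339.79; M_out = 339.79 + (+121) = 460.79.
T_out = 10⁶/460.79 = 2170.2 K → 2170 K; t = 21.7.
G = 99.47·ln 21.7 − 161.1 = 99.47·3.0773 − 161.1 = 145.000.
Rounded: 145.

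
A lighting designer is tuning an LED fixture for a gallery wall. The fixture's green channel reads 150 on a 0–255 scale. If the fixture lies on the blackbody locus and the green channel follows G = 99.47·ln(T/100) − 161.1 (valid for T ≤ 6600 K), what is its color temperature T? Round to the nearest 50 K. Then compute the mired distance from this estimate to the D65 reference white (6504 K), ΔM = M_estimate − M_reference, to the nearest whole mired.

+281 mireds

ln t = (150 + 161.1) / 99.47 = 3.1276.
t = e^3.1276 = 22.819.
T = 100·t = 2282 K → 2300 K to the nearest 50 K.
M_estimate = 10⁶/2300 = 434.78; M_reference = 10⁶/6504 = 153.75.
ΔM = 434.78 − 153.75 = 281.03 → +281 mireds.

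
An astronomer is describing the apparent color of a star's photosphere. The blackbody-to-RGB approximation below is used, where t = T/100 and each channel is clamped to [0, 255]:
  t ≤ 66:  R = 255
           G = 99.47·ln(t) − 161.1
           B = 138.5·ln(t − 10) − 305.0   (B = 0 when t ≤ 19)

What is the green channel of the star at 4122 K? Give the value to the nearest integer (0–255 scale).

209

t = 4122/100 = 41.22; the t ≤ 66 branch applies.
G = 99.47·ln 41.22 − 161.1 = 99.47·3.7189 − 161.1 = 208.821.
Rounded: 209.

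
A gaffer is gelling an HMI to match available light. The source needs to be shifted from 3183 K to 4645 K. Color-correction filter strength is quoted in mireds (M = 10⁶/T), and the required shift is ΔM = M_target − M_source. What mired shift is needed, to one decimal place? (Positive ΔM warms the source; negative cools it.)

-98.9 mireds

M_source = 10⁶/3183 = 314.169; M_target = 10⁶/4645 = 215.285.
ΔM = 215.285 − 314.169 = -98.884 → -98.9 mireds, a cooling shift.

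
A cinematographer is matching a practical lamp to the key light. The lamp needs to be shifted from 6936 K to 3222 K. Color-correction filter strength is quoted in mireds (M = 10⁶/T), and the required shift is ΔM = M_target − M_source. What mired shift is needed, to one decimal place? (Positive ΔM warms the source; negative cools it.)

+166.2 mireds

M_source = 10⁶/6936 = 144.175; M_target = 10⁶/3222 = 310.366.
ΔM = 310.366 − 144.175 = 166.191 → +166.2 mireds, a warming shift.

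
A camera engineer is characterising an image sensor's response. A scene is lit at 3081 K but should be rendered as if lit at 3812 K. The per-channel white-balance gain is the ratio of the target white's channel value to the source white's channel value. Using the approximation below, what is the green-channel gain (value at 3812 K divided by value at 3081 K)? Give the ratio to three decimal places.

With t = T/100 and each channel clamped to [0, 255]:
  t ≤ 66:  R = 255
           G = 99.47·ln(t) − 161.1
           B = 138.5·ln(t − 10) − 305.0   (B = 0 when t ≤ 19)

1.118

At 3081 K (t = 30.81):
  G = 99.47·ln 30.81 − 161.1 = 99.47·3.4278 − 161.1 = 179.867.
At 3812 K (t = 38.12):
  G = 99.47·ln 38.12 − 161.1 = 99.47·3.6407 − 161.1 = 201.044.
Gain = 201.044 / 179.867 = 1.1177 → 1.118.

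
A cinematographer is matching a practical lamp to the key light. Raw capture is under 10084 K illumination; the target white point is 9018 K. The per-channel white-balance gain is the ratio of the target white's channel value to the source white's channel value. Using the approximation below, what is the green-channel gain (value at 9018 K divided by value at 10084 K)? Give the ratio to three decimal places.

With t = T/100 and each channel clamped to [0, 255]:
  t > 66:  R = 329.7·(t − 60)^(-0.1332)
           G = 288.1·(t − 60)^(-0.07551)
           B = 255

At 10084 K (t = 100.84):
  G = 288.1·(100.84 − 60)^(-0.07551) = 288.1·40.84^(-0.07551) = 288.1·0.75570 = 217.716.
At 9018 K (t = 90.18):
  G = 288.1·(90.18 − 60)^(-0.07551) = 288.1·30.18^(-0.07551) = 288.1·0.77315 = 222.746.
Gain = 222.746 / 217.716 = 1.0231 → 1.023.

1.023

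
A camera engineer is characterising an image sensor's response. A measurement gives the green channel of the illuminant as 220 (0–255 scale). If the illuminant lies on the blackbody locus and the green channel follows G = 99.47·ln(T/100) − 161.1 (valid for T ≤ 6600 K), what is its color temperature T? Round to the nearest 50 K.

ln t = (220 + 161.1) / 99.47 = 3.8313.
t = e^3.8313 = 46.123.
T = 100·t = 4612 K → 4600 K to the nearest 50 K.

4600 K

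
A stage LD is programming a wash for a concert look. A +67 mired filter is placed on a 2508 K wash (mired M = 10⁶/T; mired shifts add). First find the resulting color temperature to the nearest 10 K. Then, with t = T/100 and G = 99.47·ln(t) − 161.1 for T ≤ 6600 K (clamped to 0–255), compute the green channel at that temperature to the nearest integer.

M_in = 10⁶/2508 = 398.72; M_out = 398.72 + (+67) = 465.72.
T_out = 10⁶/465.72 = 2147.2 K → 2150 K; t = 21.5.
G = 99.47·ln 21.5 − 161.1 = 99.47·3.0681 − 161.1 = 144.079.
Rounded: 144.

144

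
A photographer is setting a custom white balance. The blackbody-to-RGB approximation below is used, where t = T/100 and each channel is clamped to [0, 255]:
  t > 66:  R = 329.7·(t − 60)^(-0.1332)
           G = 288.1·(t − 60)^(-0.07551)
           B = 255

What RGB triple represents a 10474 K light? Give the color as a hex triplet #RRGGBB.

#C7D8FF

t = 10474/100 = 104.74; the t > 66 branch applies.
R = 329.7·(104.74 − 60)^(-0.1332) = 329.7·44.74^(-0.1332) = 329.7·0.60274 = 198.722.
G = 288.1·(104.74 − 60)^(-0.07551) = 288.1·44.74^(-0.07551) = 288.1·0.75051 = 216.222.
B = 255 by definition for t > 66.
Rounded: (199, 216, 255).
In hex: #C7D8FF.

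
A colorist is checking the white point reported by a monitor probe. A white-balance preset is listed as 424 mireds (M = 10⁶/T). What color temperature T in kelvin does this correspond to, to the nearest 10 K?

2360 K

T = 10⁶ / 424 = 2358.49 K → 2360 K.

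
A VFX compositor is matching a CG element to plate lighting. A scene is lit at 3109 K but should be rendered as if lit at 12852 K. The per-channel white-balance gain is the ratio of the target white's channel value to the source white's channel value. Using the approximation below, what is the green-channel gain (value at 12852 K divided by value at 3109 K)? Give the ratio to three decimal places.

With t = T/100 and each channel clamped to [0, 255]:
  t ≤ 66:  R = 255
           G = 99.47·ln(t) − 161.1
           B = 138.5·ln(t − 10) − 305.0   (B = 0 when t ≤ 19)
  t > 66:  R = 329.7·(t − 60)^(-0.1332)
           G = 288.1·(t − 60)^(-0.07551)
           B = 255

1.158

At 3109 K (t = 31.09):
  G = 99.47·ln 31.09 − 161.1 = 99.47·3.4369 − 161.1 = 180.767.
At 12852 K (t = 128.52):
  G = 288.1·(128.52 − 60)^(-0.07551) = 288.1·68.52^(-0.07551) = 288.1·0.72674 = 209.373.
Gain = 209.373 / 180.767 = 1.1582 → 1.158.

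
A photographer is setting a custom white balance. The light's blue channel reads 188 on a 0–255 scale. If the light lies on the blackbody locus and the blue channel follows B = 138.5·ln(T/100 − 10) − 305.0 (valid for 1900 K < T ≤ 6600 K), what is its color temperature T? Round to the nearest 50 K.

4500 K

ln(t − 10) = (188 + 305.0) / 138.5 = 3.5596.
t − 10 = e^3.5596 = 35.148, so t = 45.148.
T = 100·t = 4515 K → 4500 K to the nearest 50 K.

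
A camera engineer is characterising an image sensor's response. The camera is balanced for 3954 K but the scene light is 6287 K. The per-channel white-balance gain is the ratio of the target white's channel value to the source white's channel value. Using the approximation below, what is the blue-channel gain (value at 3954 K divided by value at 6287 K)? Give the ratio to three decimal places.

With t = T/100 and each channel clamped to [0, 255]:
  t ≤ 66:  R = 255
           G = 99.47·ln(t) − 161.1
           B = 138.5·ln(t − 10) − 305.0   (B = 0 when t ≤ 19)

At 6287 K (t = 62.87):
  B = 138.5·ln(62.87 − 10) − 305.0 = 138.5·ln 52.87 − 305.0 = 138.5·3.9678 − 305.0 = 244.545.
At 3954 K (t = 39.54):
  B = 138.5·ln(39.54 − 10) − 305.0 = 138.5·ln 29.54 − 305.0 = 138.5·3.3857 − 305.0 = 163.926.
Gain = 163.926 / 244.545 = 0.6703 → 0.670.

0.670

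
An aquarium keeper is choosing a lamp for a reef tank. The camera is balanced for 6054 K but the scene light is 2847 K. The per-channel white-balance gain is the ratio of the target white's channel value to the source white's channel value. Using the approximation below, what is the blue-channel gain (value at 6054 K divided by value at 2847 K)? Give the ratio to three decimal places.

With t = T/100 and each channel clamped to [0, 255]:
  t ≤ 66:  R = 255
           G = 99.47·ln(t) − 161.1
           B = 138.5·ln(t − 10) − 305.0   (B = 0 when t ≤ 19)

2.410

At 2847 K (t = 28.47):
  B = 138.5·ln(28.47 − 10) − 305.0 = 138.5·ln 18.47 − 305.0 = 138.5·2.9161 − 305.0 = 98.886.
At 6054 K (t = 60.54):
  B = 138.5·ln(60.54 − 10) − 305.0 = 138.5·ln 50.54 − 305.0 = 138.5·3.9228 − 305.0 = 238.303.
Gain = 238.303 / 98.886 = 2.4099 → 2.410.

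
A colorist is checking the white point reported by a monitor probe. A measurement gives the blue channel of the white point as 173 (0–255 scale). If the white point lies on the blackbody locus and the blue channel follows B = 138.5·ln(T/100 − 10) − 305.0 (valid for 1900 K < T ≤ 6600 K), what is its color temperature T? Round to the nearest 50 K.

4150 K

ln(t − 10) = (173 + 305.0) / 138.5 = 3.4513.
t − 10 = e^3.4513 = 31.540, so t = 41.540.
T = 100·t = 4154 K → 4150 K to the nearest 50 K.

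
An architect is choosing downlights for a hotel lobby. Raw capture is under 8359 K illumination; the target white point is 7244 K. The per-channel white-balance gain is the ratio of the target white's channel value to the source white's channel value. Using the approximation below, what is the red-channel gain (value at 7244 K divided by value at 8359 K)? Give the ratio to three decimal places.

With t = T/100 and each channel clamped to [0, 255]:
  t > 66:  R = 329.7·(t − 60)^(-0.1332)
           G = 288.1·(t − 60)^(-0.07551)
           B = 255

At 8359 K (t = 83.59):
  R = 329.7·(83.59 − 60)^(-0.1332) = 329.7·23.59^(-0.1332) = 329.7·0.65638 = 216.407.
At 7244 K (t = 72.44):
  R = 329.7·(72.44 − 60)^(-0.1332) = 329.7·12.44^(-0.1332) = 329.7·0.71478 = 235.662.
Gain = 235.662 / 216.407 = 1.0890 → 1.089.

1.089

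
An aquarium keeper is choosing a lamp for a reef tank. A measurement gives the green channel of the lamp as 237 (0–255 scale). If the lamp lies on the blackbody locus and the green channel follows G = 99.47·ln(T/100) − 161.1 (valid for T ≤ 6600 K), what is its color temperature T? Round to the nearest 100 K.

5500 K

ln t = (237 + 161.1) / 99.47 = 4.0022.
t = e^4.0022 = 54.719.
T = 100·t = 5472 K → 5500 K to the nearest 100 K.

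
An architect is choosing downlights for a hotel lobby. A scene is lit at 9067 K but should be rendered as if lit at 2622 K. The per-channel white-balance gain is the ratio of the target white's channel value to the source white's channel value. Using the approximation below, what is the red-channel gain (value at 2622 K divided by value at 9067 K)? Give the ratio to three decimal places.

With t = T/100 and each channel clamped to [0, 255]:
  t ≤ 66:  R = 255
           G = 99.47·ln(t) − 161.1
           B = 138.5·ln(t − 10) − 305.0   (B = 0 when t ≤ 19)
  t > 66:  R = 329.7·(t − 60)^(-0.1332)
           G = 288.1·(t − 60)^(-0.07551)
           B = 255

At 9067 K (t = 90.67):
  R = 329.7·(90.67 − 60)^(-0.1332) = 329.7·30.67^(-0.1332) = 329.7·0.63383 = 208.972.
At 2622 K (t = 26.22):
  R = 255 by definition for t ≤ 66.
Gain = 255.000 / 208.972 = 1.2203 → 1.220.

1.220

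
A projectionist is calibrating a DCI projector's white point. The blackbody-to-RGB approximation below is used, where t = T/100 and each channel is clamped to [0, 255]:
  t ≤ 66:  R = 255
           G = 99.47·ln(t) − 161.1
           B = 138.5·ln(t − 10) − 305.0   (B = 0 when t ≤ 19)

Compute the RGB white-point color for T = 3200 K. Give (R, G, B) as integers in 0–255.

t = 3200/100 = 32; the t ≤ 66 branch applies.
R = 255 by definition for t ≤ 66.
G = 99.47·ln 32 − 161.1 = 99.47·3.4657 − 161.1 = 183.637.
B = 138.5·ln(32 − 10) − 305.0 = 138.5·ln 22 − 305.0 = 138.5·3.0910 − 305.0 = 123.109.
Rounded: (255, 184, 123).

(255, 184, 123)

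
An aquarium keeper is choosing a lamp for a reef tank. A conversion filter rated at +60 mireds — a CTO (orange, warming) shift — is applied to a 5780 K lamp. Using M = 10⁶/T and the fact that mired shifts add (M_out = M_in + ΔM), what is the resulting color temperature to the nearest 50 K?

4300 K

M_in = 10⁶/5780 = 173.01 mireds.
M_out = 173.01 + (+60) = 233.01 mireds.
T_out = 10⁶/233.01 = 4291.7 K → 4300 K.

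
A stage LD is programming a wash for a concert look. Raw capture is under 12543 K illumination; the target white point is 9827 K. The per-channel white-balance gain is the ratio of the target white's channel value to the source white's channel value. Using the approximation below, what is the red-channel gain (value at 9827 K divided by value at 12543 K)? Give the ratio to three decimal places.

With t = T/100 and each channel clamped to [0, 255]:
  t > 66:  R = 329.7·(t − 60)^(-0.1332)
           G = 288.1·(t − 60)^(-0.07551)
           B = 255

1.074

At 12543 K (t = 125.43):
  R = 329.7·(125.43 − 60)^(-0.1332) = 329.7·65.43^(-0.1332) = 329.7·0.57298 = 188.911.
At 9827 K (t = 98.27):
  R = 329.7·(98.27 − 60)^(-0.1332) = 329.7·38.27^(-0.1332) = 329.7·0.61541 = 202.900.
Gain = 202.900 / 188.911 = 1.0741 → 1.074.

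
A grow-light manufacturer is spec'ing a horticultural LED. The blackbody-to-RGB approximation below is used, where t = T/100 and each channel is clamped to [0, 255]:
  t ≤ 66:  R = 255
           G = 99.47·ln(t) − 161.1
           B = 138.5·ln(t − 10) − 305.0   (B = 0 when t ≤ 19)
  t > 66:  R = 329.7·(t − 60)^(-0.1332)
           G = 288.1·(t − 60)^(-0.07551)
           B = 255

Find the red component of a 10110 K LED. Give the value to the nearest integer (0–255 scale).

201

t = 10110/100 = 101.1; the t > 66 branch applies.
R = 329.7·(101.1 − 60)^(-0.1332) = 329.7·41.1^(-0.1332) = 329.7·0.60959 = 200.981.
Rounded: 201.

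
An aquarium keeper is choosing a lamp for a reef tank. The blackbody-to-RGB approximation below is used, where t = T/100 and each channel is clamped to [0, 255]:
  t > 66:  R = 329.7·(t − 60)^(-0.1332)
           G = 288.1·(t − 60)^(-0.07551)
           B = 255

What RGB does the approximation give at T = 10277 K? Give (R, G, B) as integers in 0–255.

(200, 217, 255)

t = 10277/100 = 102.77; the t > 66 branch applies.
R = 329.7·(102.77 − 60)^(-0.1332) = 329.7·42.77^(-0.1332) = 329.7·0.60636 = 199.918.
G = 288.1·(102.77 − 60)^(-0.07551) = 288.1·42.77^(-0.07551) = 288.1·0.75307 = 216.958.
B = 255 by definition for t > 66.
Rounded: (200, 217, 255).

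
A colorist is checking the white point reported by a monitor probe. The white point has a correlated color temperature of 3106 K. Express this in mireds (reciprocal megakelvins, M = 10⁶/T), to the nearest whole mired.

322 mireds

M = 10⁶ / 3106 = 321.958 → 322 mireds.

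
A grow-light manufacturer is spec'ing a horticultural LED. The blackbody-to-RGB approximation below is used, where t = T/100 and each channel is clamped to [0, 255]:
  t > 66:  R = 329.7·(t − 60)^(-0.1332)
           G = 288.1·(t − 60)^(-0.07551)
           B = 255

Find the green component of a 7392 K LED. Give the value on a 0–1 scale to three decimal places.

0.926

t = 7392/100 = 73.92; the t > 66 branch applies.
G = 288.1·(73.92 − 60)^(-0.07551) = 288.1·13.92^(-0.07551) = 288.1·0.81968 = 236.150.
On a 0–1 scale: 236.150/255 = 0.9261 → 0.926.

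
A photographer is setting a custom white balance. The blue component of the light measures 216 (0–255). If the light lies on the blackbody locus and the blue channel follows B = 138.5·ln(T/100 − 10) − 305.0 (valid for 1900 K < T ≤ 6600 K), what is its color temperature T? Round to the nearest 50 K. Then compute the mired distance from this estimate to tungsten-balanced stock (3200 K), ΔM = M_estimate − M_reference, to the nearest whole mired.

-124 mireds

ln(t − 10) = (216 + 305.0) / 138.5 = 3.7617.
t − 10 = e^3.7617 = 43.023, so t = 53.023.
T = 100·t = 5302 K → 5300 K to the nearest 50 K.
M_estimate = 10⁶/5300 = 188.68; M_reference = 10⁶/3200 = 312.50.
ΔM = 188.68 − 312.50 = -123.82 → -124 mireds.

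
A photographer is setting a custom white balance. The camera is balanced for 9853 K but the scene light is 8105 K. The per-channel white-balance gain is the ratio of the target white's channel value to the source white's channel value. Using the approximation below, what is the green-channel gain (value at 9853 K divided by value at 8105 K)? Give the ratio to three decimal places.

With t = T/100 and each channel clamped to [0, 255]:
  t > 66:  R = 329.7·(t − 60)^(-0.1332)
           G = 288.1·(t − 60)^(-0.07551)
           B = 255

0.955

At 8105 K (t = 81.05):
  G = 288.1·(81.05 − 60)^(-0.07551) = 288.1·21.05^(-0.07551) = 288.1·0.79448 = 228.889.
At 9853 K (t = 98.53):
  G = 288.1·(98.53 − 60)^(-0.07551) = 288.1·38.53^(-0.07551) = 288.1·0.75903 = 218.675.
Gain = 218.675 / 228.889 = 0.9554 → 0.955.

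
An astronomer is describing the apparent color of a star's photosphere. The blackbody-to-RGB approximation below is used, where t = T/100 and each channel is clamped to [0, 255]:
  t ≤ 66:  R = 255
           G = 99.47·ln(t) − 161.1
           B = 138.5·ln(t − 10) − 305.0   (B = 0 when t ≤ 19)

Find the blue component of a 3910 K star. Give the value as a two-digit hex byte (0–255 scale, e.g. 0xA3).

0xA2

t = 3910/100 = 39.1; the t ≤ 66 branch applies.
B = 138.5·ln(39.1 − 10) − 305.0 = 138.5·ln 29.1 − 305.0 = 138.5·3.3707 − 305.0 = 161.847.
Rounded: 162; in hex, 0xA2.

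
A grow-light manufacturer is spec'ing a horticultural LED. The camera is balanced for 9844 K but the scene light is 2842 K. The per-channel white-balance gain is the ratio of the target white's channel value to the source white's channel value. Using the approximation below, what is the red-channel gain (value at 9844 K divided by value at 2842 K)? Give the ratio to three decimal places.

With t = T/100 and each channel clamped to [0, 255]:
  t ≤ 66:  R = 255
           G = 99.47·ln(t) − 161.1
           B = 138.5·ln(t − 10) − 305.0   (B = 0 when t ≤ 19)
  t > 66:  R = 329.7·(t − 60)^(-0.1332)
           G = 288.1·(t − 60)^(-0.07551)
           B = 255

At 2842 K (t = 28.42):
  R = 255 by definition for t ≤ 66.
At 9844 K (t = 98.44):
  R = 329.7·(98.44 − 60)^(-0.1332) = 329.7·38.44^(-0.1332) = 329.7·0.61504 = 202.780.
Gain = 202.780 / 255.000 = 0.7952 → 0.795.

0.795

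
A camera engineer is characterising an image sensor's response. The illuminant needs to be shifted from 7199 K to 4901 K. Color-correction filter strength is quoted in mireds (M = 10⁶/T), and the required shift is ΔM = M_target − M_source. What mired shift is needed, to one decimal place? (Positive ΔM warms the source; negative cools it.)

M_source = 10⁶/7199 = 138.908; M_target = 10⁶/4901 = 204.040.
ΔM = 204.040 − 138.908 = 65.132 → +65.1 mireds, a warming shift.

+65.1 mireds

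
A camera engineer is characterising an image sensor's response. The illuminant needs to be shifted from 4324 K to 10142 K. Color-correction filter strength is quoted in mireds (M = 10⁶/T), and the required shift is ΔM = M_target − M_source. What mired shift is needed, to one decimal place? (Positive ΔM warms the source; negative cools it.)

-132.7 mireds

M_source = 10⁶/4324 = 231.267; M_target = 10⁶/10142 = 98.600.
ΔM = 98.600 − 231.267 = -132.667 → -132.7 mireds, a cooling shift.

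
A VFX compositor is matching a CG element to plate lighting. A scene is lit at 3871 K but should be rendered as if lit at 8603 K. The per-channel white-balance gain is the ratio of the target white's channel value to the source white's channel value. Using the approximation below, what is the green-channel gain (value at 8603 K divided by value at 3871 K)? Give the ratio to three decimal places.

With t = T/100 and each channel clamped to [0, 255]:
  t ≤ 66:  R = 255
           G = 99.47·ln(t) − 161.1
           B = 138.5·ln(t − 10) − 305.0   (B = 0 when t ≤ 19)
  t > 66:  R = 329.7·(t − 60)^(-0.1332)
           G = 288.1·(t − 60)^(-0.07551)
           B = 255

1.112

At 3871 K (t = 38.71):
  G = 99.47·ln 38.71 − 161.1 = 99.47·3.6561 − 161.1 = 202.572.
At 8603 K (t = 86.03):
  G = 288.1·(86.03 − 60)^(-0.07551) = 288.1·26.03^(-0.07551) = 288.1·0.78184 = 225.248.
Gain = 225.248 / 202.572 = 1.1119 → 1.112.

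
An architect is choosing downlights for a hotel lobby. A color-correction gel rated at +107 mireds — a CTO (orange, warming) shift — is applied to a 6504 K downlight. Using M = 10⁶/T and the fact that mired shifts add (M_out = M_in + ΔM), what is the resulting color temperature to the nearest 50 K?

3850 K

M_in = 10⁶/6504 = 153.75 mireds.
M_out = 153.75 + (+107) = 260.75 mireds.
T_out = 10⁶/260.75 = 3835.1 K → 3850 K.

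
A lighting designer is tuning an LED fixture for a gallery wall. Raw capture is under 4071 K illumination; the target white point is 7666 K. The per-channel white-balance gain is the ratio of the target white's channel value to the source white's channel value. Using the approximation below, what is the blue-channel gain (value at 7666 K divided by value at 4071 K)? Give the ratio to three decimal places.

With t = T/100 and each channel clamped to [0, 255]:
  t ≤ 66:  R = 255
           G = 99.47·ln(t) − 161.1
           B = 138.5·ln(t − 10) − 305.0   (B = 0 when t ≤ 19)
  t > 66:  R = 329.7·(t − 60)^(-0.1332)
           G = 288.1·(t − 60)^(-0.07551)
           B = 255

At 4071 K (t = 40.71):
  B = 138.5·ln(40.71 − 10) − 305.0 = 138.5·ln 30.71 − 305.0 = 138.5·3.4246 − 305.0 = 169.305.
At 7666 K (t = 76.66):
  B = 255 by definition for t > 66.
Gain = 255.000 / 169.305 = 1.5062 → 1.506.

1.506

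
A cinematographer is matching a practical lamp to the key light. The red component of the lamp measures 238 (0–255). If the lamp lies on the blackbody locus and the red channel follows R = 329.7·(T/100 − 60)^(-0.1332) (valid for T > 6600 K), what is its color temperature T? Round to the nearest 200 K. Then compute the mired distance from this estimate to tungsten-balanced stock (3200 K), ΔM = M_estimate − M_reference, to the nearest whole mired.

-174 mireds

(t − 60)^(-0.1332) = 238/329.7 = 0.72187.
t − 60 = 0.72187^(1/-0.1332) = 0.72187^(-7.508) = 11.551, so t = 71.551.
T = 100·t = 7155 K → 7200 K to the nearest 200 K.
M_estimate = 10⁶/7200 = 138.89; M_reference = 10⁶/3200 = 312.50.
ΔM = 138.89 − 312.50 = -173.61 → -174 mireds.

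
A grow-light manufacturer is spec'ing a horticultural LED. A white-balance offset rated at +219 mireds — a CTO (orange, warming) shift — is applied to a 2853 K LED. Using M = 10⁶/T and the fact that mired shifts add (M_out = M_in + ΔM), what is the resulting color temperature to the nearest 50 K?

1750 K

M_in = 10⁶/2853 = 350.51 mireds.
M_out = 350.51 + (+219) = 569.51 mireds.
T_out = 10⁶/569.51 = 1755.9 K → 1750 K.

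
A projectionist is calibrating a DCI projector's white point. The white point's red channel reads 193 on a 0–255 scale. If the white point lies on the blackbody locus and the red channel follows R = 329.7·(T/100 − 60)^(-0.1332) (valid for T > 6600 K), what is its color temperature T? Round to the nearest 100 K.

11600 K

(t − 60)^(-0.1332) = 193/329.7 = 0.58538.
t − 60 = 0.58538^(1/-0.1332) = 0.58538^(-7.508) = 55.713, so t = 115.713.
T = 100·t = 11571 K → 11600 K to the nearest 100 K.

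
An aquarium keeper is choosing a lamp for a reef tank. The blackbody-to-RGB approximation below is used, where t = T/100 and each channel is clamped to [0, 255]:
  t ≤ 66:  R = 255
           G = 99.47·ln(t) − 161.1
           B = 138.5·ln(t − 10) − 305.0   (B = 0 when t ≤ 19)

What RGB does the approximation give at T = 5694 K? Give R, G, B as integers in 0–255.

t = 5694/100 = 56.94; the t ≤ 66 branch applies.
R = 255 by definition for t ≤ 66.
G = 99.47·ln 56.94 − 161.1 = 99.47·4.0420 − 161.1 = 240.958.
B = 138.5·ln(56.94 − 10) − 305.0 = 138.5·ln 46.94 − 305.0 = 138.5·3.8489 − 305.0 = 228.069.
Rounded: (255, 241, 228).

R=255, G=241, B=228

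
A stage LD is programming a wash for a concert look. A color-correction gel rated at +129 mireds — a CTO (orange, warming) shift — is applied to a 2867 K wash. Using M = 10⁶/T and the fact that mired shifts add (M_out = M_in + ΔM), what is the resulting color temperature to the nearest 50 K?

2100 K

M_in = 10⁶/2867 = 348.80 mireds.
M_out = 348.80 + (+129) = 477.80 mireds.
T_out = 10⁶/477.80 = 2092.9 K → 2100 K.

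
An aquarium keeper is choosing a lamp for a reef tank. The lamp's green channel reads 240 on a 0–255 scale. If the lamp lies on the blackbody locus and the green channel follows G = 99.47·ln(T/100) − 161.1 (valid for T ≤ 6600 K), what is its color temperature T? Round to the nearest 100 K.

5600 K

ln t = (240 + 161.1) / 99.47 = 4.0324.
t = e^4.0324 = 56.394.
T = 100·t = 5639 K → 5600 K to the nearest 100 K.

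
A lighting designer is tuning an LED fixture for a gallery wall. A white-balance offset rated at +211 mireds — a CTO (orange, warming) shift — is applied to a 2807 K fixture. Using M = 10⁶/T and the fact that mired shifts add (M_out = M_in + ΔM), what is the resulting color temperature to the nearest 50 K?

M_in = 10⁶/2807 = 356.25 mireds.
M_out = 356.25 + (+211) = 567.25 mireds.
T_out = 10⁶/567.25 = 1762.9 K → 1750 K.

1750 K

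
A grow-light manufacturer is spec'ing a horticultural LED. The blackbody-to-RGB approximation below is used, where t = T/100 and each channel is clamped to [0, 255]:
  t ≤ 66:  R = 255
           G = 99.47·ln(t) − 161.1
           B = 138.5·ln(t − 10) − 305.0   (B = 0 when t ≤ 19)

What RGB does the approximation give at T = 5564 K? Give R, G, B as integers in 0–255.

t = 5564/100 = 55.64; the t ≤ 66 branch applies.
R = 255 by definition for t ≤ 66.
G = 99.47·ln 55.64 − 161.1 = 99.47·4.0189 − 161.1 = 238.660.
B = 138.5·ln(55.64 − 10) − 305.0 = 138.5·ln 45.64 − 305.0 = 138.5·3.8208 − 305.0 = 224.179.
Rounded: (255, 239, 224).

R=255, G=239, B=224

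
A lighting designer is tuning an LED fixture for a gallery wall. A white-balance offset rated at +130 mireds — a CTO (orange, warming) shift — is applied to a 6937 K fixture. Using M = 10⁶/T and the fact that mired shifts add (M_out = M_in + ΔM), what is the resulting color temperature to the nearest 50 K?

3650 K

M_in = 10⁶/6937 = 144.15 mireds.
M_out = 144.15 + (+130) = 274.15 mireds.
T_out = 10⁶/274.15 = 3647.6 K → 3650 K.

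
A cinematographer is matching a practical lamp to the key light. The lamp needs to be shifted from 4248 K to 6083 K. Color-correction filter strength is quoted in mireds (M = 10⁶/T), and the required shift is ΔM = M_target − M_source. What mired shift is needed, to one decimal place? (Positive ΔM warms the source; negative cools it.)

-71.0 mireds

M_source = 10⁶/4248 = 235.405; M_target = 10⁶/6083 = 164.393.
ΔM = 164.393 − 235.405 = -71.012 → -71.0 mireds, a cooling shift.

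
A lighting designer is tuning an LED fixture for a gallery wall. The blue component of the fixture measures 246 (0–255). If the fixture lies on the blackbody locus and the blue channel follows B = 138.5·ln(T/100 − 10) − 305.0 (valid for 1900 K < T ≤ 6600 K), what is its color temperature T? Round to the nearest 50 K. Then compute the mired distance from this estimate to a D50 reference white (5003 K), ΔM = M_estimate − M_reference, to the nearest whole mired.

-42 mireds

ln(t − 10) = (246 + 305.0) / 138.5 = 3.9783.
t − 10 = e^3.9783 = 53.428, so t = 63.428.
T = 100·t = 6343 K → 6350 K to the nearest 50 K.
M_estimate = 10⁶/6350 = 157.48; M_reference = 10⁶/5003 = 199.88.
ΔM = 157.48 − 199.88 = -42.40 → -42 mireds.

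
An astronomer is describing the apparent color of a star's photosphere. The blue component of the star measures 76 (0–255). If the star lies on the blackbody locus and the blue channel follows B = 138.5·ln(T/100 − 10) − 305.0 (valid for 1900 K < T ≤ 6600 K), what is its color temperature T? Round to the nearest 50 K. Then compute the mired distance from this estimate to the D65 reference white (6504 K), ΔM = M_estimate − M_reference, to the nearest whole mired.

+238 mireds

ln(t − 10) = (76 + 305.0) / 138.5 = 2.7509.
t − 10 = e^2.7509 = 15.657, so t = 25.657.
T = 100·t = 2566 K → 2550 K to the nearest 50 K.
M_estimate = 10⁶/2550 = 392.16; M_reference = 10⁶/6504 = 153.75.
ΔM = 392.16 − 153.75 = 238.41 → +238 mireds.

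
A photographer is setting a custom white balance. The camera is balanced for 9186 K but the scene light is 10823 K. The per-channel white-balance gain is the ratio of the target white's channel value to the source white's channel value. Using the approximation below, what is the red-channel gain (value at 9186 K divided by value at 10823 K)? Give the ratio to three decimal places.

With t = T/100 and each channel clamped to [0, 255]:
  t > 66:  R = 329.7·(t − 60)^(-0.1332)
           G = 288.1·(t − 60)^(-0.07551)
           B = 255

At 10823 K (t = 108.23):
  R = 329.7·(108.23 − 60)^(-0.1332) = 329.7·48.23^(-0.1332) = 329.7·0.59674 = 196.744.
At 9186 K (t = 91.86):
  R = 329.7·(91.86 − 60)^(-0.1332) = 329.7·31.86^(-0.1332) = 329.7·0.63062 = 207.915.
Gain = 207.915 / 196.744 = 1.0568 → 1.057.

1.057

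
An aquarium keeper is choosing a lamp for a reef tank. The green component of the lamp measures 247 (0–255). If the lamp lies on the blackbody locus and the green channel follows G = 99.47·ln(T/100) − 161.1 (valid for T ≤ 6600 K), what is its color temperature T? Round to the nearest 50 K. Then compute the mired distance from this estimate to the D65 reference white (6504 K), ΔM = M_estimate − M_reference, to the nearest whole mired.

+12 mireds

ln t = (247 + 161.1) / 99.47 = 4.1027.
t = e^4.1027 = 60.506.
T = 100·t = 6051 K → 6050 K to the nearest 50 K.
M_estimate = 10⁶/6050 = 165.29; M_reference = 10⁶/6504 = 153.75.
ΔM = 165.29 − 153.75 = 11.54 → +12 mireds.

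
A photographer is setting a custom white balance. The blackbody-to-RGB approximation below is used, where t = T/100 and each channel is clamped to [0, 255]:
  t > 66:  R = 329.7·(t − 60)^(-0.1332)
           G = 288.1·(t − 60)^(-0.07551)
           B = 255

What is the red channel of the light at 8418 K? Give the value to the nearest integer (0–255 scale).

216

t = 8418/100 = 84.18; the t > 66 branch applies.
R = 329.7·(84.18 − 60)^(-0.1332) = 329.7·24.18^(-0.1332) = 329.7·0.65422 = 215.696.
Rounded: 216.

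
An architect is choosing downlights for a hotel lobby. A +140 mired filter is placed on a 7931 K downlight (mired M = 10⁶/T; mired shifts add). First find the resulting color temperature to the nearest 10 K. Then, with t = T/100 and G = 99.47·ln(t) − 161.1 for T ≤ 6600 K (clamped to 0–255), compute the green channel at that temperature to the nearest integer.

200

M_in = 10⁶/7931 = 126.09; M_out = 126.09 + (+140) = 266.09.
T_out = 10⁶/266.09 = 3758.2 K → 3760 K; t = 37.6.
G = 99.47·ln 37.6 − 161.1 = 99.47·3.6270 − 161.1 = 199.678.
Rounded: 200.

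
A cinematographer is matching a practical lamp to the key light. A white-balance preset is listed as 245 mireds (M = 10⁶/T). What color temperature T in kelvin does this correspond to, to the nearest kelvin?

T = 10⁶ / 245 = 4081.63 K → 4082 K.

4082 K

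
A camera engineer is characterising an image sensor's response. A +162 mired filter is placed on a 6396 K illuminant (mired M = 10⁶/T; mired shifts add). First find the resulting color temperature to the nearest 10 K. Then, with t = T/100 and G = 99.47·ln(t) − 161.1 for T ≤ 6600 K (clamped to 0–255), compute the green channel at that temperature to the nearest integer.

182

M_in = 10⁶/6396 = 156.35; M_out = 156.35 + (+162) = 318.35.
T_out = 10⁶/318.35 = 3141.2 K → 3140 K; t = 31.4.
G = 99.47·ln 31.4 − 161.1 = 99.47·3.4468 − 161.1 = 181.754.
Rounded: 182.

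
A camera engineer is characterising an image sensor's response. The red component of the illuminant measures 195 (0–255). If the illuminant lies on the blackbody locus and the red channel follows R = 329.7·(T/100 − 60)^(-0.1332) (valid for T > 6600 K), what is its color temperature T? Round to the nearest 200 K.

11200 K

(t − 60)^(-0.1332) = 195/329.7 = 0.59145.
t − 60 = 0.59145^(1/-0.1332) = 0.59145^(-7.508) = 51.564, so t = 111.564.
T = 100·t = 11156 K → 11200 K to the nearest 200 K.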